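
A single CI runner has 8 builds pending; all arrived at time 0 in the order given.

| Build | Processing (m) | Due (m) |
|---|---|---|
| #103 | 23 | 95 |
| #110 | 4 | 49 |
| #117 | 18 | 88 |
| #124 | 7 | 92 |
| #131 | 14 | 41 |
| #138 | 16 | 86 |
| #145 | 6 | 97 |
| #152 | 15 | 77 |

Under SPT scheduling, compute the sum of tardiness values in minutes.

SPT (increasing processing time): #110 #145 #124 #131 #152 #138 #117 #103.
#110: 0→4, due 49, tardiness 0
#145: 4→10, due 97, tardiness 0
#124: 10→17, due 92, tardiness 0
#131: 17→31, due 41, tardiness 0
#152: 31→46, due 77, tardiness 0
#138: 46→62, due 86, tardiness 0
#117: 62→80, due 88, tardiness 0
#103: 80→103, due 95, tardiness 8
Sum = 0+0+0+0+0+0+0+8 = 8.

8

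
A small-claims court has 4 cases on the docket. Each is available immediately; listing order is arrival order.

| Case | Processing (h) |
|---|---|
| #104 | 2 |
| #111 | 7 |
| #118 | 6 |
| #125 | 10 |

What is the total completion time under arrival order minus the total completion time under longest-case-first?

FIFO (arrival order): #104 #111 #118 #125.
#104: 0→2
#111: 2→9
#118: 9→15
#125: 15→25
Sum = 2+9+15+25 = 51.
LPT (decreasing processing time): #125 #111 #118 #104.
#125: 0→10
#111: 10→17
#118: 17→23
#104: 23→25
Sum = 10+17+23+25 = 75.
Difference = 51 − 75 = -24.

-24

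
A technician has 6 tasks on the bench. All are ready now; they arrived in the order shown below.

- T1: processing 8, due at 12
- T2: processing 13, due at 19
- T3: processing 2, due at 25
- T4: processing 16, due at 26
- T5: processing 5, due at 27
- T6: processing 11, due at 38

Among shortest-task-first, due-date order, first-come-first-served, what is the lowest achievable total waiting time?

SPT (increasing processing time): T3 T5 T1 T6 T2 T4.
T3: waits 0, runs 0→2
T5: waits 2, runs 2→7
T1: waits 7, runs 7→15
T6: waits 15, runs 15→26
T2: waits 26, runs 26→39
T4: waits 39, runs 39→55
Sum = 0+2+7+15+26+39 = 89.
EDD (increasing due date): T1 T2 T3 T4 T5 T6.
T1: waits 0, runs 0→8
T2: waits 8, runs 8→21
T3: waits 21, runs 21→23
T4: waits 23, runs 23→39
T5: waits 39, runs 39→44
T6: waits 44, runs 44→55
Sum = 0+8+21+23+39+44 = 135.
FIFO (arrival order): T1 T2 T3 T4 T5 T6.
T1: waits 0, runs 0→8
T2: waits 8, runs 8→21
T3: waits 21, runs 21→23
T4: waits 23, runs 23→39
T5: waits 39, runs 39→44
T6: waits 44, runs 44→55
Sum = 0+8+21+23+39+44 = 135.
SPT 89, EDD 135, FIFO 135 → minimum 89.

89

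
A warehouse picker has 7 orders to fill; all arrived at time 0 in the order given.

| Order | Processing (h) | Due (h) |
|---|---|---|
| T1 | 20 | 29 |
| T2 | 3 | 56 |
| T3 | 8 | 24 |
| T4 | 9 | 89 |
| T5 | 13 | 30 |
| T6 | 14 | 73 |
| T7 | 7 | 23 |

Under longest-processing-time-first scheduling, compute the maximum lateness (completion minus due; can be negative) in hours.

LPT (decreasing processing time): T1 T6 T5 T4 T3 T7 T2.
T1: 0→20, due 29, lateness -9
T6: 20→34, due 73, lateness -39
T5: 34→47, due 30, lateness 17
T4: 47→56, due 89, lateness -33
T3: 56→64, due 24, lateness 40
T7: 64→71, due 23, lateness 48
T2: 71→74, due 56, lateness 18
Maximum = 48.

48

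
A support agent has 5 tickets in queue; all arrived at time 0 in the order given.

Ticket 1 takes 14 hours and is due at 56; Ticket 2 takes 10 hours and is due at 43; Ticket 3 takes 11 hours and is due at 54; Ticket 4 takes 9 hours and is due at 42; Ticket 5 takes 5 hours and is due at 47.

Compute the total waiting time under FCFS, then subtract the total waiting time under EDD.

FIFO (arrival order): Ticket 1 Ticket 2 Ticket 3 Ticket 4 Ticket 5.
Ticket 1: waits 0, runs 0→14
Ticket 2: waits 14, runs 14→24
Ticket 3: waits 24, runs 24→35
Ticket 4: waits 35, runs 35→44
Ticket 5: waits 44, runs 44→49
Sum = 0+14+24+35+44 = 117.
EDD (increasing due date): Ticket 4 Ticket 2 Ticket 5 Ticket 3 Ticket 1.
Ticket 4: waits 0, runs 0→9
Ticket 2: waits 9, runs 9→19
Ticket 5: waits 19, runs 19→24
Ticket 3: waits 24, runs 24→35
Ticket 1: waits 35, runs 35→49
Sum = 0+9+19+24+35 = 87.
Difference = 117 − 87 = 30.

30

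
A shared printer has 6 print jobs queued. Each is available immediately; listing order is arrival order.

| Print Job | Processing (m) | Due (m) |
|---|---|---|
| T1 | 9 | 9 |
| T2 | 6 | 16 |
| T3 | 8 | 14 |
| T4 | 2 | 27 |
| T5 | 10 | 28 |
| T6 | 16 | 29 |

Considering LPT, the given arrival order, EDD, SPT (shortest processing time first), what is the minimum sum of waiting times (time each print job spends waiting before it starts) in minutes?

LPT (decreasing processing time): T6 T5 T1 T3 T2 T4.
T6: waits 0, runs 0→16
T5: waits 16, runs 16→26
T1: waits 26, runs 26→35
T3: waits 35, runs 35→43
T2: waits 43, runs 43→49
T4: waits 49, runs 49→51
Sum = 0+16+26+35+43+49 = 169.
FIFO (arrival order): T1 T2 T3 T4 T5 T6.
T1: waits 0, runs 0→9
T2: waits 9, runs 9→15
T3: waits 15, runs 15→23
T4: waits 23, runs 23→25
T5: waits 25, runs 25→35
T6: waits 35, runs 35→51
Sum = 0+9+15+23+25+35 = 107.
EDD (increasing due date): T1 T3 T2 T4 T5 T6.
T1: waits 0, runs 0→9
T3: waits 9, runs 9→17
T2: waits 17, runs 17→23
T4: waits 23, runs 23→25
T5: waits 25, runs 25→35
T6: waits 35, runs 35→51
Sum = 0+9+17+23+25+35 = 109.
SPT (increasing processing time): T4 T2 T3 T1 T5 T6.
T4: waits 0, runs 0→2
T2: waits 2, runs 2→8
T3: waits 8, runs 8→16
T1: waits 16, runs 16→25
T5: waits 25, runs 25→35
T6: waits 35, runs 35→51
Sum = 0+2+8+16+25+35 = 86.
LPT 169, FIFO 107, EDD 109, SPT 86 → minimum 86.

86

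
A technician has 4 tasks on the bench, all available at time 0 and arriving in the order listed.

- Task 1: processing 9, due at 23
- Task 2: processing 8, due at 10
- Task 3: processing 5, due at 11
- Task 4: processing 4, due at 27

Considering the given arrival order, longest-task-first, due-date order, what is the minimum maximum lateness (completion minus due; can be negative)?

FIFO (arrival order): Task 1 Task 2 Task 3 Task 4.
Task 1: 0→9, due 23, lateness -14
Task 2: 9→17, due 10, lateness 7
Task 3: 17→22, due 11, lateness 11
Task 4: 22→26, due 27, lateness -1
Maximum = 11.
LPT (decreasing processing time): Task 1 Task 2 Task 3 Task 4.
Task 1: 0→9, due 23, lateness -14
Task 2: 9→17, due 10, lateness 7
Task 3: 17→22, due 11, lateness 11
Task 4: 22→26, due 27, lateness -1
Maximum = 11.
EDD (increasing due date): Task 2 Task 3 Task 1 Task 4.
Task 2: 0→8, due 10, lateness -2
Task 3: 8→13, due 11, lateness 2
Task 1: 13→22, due 23, lateness -1
Task 4: 22→26, due 27, lateness -1
Maximum = 2.
FIFO 11, LPT 11, EDD 2 → minimum 2.

2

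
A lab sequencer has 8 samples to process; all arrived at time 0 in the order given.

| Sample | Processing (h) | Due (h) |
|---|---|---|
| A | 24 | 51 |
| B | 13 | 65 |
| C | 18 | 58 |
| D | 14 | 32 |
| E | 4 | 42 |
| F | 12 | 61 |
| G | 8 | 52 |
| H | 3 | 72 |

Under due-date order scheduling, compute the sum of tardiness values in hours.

EDD (increasing due date): D E A G C F B H.
D: 0→14, due 32, tardiness 0
E: 14→18, due 42, tardiness 0
A: 18→42, due 51, tardiness 0
G: 42→50, due 52, tardiness 0
C: 50→68, due 58, tardiness 10
F: 68→80, due 61, tardiness 19
B: 80→93, due 65, tardiness 28
H: 93→96, due 72, tardiness 24
Sum = 0+0+0+0+10+19+28+24 = 81.

81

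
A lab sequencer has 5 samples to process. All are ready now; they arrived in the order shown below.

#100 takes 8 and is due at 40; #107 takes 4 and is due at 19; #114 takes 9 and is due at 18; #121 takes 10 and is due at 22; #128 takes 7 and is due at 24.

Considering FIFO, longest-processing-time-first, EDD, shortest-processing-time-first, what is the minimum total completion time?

FIFO (arrival order): #100 #107 #114 #121 #128.
#100: 0→8
#107: 8→12
#114: 12→21
#121: 21→31
#128: 31→38
Sum = 8+12+21+31+38 = 110.
LPT (decreasing processing time): #121 #114 #100 #128 #107.
#121: 0→10
#114: 10→19
#100: 19→27
#128: 27→34
#107: 34→38
Sum = 10+19+27+34+38 = 128.
EDD (increasing due date): #114 #107 #121 #128 #100.
#114: 0→9
#107: 9→13
#121: 13→23
#128: 23→30
#100: 30→38
Sum = 9+13+23+30+38 = 113.
SPT (increasing processing time): #107 #128 #100 #114 #121.
#107: 0→4
#128: 4→11
#100: 11→19
#114: 19→28
#121: 28→38
Sum = 4+11+19+28+38 = 100.
FIFO 110, LPT 128, EDD 113, SPT 100 → minimum 100.

100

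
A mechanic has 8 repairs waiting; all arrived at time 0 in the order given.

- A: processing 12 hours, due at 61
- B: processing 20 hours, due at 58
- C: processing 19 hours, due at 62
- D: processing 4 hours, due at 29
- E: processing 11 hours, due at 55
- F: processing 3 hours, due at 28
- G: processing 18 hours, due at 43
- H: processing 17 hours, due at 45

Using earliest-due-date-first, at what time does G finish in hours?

25

EDD (increasing due date): F D G H E B A C.
F: 0→3
D: 3→7
G: 7→25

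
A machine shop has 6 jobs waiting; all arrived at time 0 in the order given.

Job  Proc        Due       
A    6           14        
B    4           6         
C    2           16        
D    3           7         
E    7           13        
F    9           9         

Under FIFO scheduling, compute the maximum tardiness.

FIFO (arrival order): A B C D E F.
A: 0→6, due 14, tardiness 0
B: 6→10, due 6, tardiness 4
C: 10→12, due 16, tardiness 0
D: 12→15, due 7, tardiness 8
E: 15→22, due 13, tardiness 9
F: 22→31, due 9, tardiness 22
Maximum = 22.

22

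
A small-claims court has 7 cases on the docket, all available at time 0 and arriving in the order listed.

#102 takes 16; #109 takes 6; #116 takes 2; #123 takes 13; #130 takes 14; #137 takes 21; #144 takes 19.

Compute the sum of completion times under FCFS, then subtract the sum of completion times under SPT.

35

FIFO (arrival order): #102 #109 #116 #123 #130 #137 #144.
#102: 0→16
#109: 16→22
#116: 22→24
#123: 24→37
#130: 37→51
#137: 51→72
#144: 72→91
Sum = 16+22+24+37+51+72+91 = 313.
SPT (increasing processing time): #116 #109 #123 #130 #102 #144 #137.
#116: 0→2
#109: 2→8
#123: 8→21
#130: 21→35
#102: 35→51
#144: 51→70
#137: 70→91
Sum = 2+8+21+35+51+70+91 = 278.
Difference = 313 − 278 = 35.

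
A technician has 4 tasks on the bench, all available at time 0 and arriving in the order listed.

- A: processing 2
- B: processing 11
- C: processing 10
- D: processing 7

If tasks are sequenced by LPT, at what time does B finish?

11

LPT (decreasing processing time): B C D A.
B: 0→11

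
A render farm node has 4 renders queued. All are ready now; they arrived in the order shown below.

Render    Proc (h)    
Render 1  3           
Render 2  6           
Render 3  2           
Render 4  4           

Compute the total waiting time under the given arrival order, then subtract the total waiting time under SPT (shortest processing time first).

7

FIFO (arrival order): Render 1 Render 2 Render 3 Render 4.
Render 1: waits 0, runs 0→3
Render 2: waits 3, runs 3→9
Render 3: waits 9, runs 9→11
Render 4: waits 11, runs 11→15
Sum = 0+3+9+11 = 23.
SPT (increasing processing time): Render 3 Render 1 Render 4 Render 2.
Render 3: waits 0, runs 0→2
Render 1: waits 2, runs 2→5
Render 4: waits 5, runs 5→9
Render 2: waits 9, runs 9→15
Sum = 0+2+5+9 = 16.
Difference = 23 − 16 = 7.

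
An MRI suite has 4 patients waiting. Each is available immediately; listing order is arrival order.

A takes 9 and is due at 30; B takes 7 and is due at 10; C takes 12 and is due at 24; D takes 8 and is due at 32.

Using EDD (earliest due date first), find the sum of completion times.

EDD (increasing due date): B C A D.
B: 0→7
C: 7→19
A: 19→28
D: 28→36
Sum = 7+19+28+36 = 90.

90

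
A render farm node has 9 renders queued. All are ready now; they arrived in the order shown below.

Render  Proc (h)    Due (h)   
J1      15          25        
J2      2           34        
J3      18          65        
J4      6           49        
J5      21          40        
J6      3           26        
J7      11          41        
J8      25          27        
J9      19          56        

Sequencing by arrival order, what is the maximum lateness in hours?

FIFO (arrival order): J1 J2 J3 J4 J5 J6 J7 J8 J9.
J1: 0→15, due 25, lateness -10
J2: 15→17, due 34, lateness -17
J3: 17→35, due 65, lateness -30
J4: 35→41, due 49, lateness -8
J5: 41→62, due 40, lateness 22
J6: 62→65, due 26, lateness 39
J7: 65→76, due 41, lateness 35
J8: 76→101, due 27, lateness 74
J9: 101→120, due 56, lateness 64
Maximum = 74.

74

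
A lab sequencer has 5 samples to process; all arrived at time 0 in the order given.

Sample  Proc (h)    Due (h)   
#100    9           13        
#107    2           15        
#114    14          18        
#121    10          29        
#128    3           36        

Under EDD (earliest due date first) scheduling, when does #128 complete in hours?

EDD (increasing due date): #100 #107 #114 #121 #128.
#100: 0→9
#107: 9→11
#114: 11→25
#121: 25→35
#128: 35→38

38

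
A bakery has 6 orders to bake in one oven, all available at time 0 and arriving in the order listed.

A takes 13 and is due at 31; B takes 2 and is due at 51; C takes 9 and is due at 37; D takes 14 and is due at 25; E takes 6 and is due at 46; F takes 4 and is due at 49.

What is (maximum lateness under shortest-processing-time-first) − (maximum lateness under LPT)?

24

SPT (increasing processing time): B F E C A D.
B: 0→2, due 51, lateness -49
F: 2→6, due 49, lateness -43
E: 6→12, due 46, lateness -34
C: 12→21, due 37, lateness -16
A: 21→34, due 31, lateness 3
D: 34→48, due 25, lateness 23
Maximum = 23.
LPT (decreasing processing time): D A C E F B.
D: 0→14, due 25, lateness -11
A: 14→27, due 31, lateness -4
C: 27→36, due 37, lateness -1
E: 36→42, due 46, lateness -4
F: 42→46, due 49, lateness -3
B: 46→48, due 51, lateness -3
Maximum = -1.
Difference = 23 − -1 = 24.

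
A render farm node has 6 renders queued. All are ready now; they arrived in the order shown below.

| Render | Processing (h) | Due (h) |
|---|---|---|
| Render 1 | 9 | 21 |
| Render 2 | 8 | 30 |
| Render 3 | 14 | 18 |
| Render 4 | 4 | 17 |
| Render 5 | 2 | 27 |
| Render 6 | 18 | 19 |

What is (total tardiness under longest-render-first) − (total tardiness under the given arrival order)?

40

LPT (decreasing processing time): Render 6 Render 3 Render 1 Render 2 Render 4 Render 5.
Render 6: 0→18, due 19, tardiness 0
Render 3: 18→32, due 18, tardiness 14
Render 1: 32→41, due 21, tardiness 20
Render 2: 41→49, due 30, tardiness 19
Render 4: 49→53, due 17, tardiness 36
Render 5: 53→55, due 27, tardiness 28
Sum = 0+14+20+19+36+28 = 117.
FIFO (arrival order): Render 1 Render 2 Render 3 Render 4 Render 5 Render 6.
Render 1: 0→9, due 21, tardiness 0
Render 2: 9→17, due 30, tardiness 0
Render 3: 17→31, due 18, tardiness 13
Render 4: 31→35, due 17, tardiness 18
Render 5: 35→37, due 27, tardiness 10
Render 6: 37→55, due 19, tardiness 36
Sum = 0+0+13+18+10+36 = 77.
Difference = 117 − 77 = 40.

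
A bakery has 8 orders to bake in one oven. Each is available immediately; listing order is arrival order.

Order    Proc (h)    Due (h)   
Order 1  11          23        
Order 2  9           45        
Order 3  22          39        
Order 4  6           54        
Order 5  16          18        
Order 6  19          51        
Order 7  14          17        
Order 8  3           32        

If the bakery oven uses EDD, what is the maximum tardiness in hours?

46

EDD (increasing due date): Order 7 Order 5 Order 1 Order 8 Order 3 Order 2 Order 6 Order 4.
Order 7: 0→14, due 17, tardiness 0
Order 5: 14→30, due 18, tardiness 12
Order 1: 30→41, due 23, tardiness 18
Order 8: 41→44, due 32, tardiness 12
Order 3: 44→66, due 39, tardiness 27
Order 2: 66→75, due 45, tardiness 30
Order 6: 75→94, due 51, tardiness 43
Order 4: 94→100, due 54, tardiness 46
Maximum = 46.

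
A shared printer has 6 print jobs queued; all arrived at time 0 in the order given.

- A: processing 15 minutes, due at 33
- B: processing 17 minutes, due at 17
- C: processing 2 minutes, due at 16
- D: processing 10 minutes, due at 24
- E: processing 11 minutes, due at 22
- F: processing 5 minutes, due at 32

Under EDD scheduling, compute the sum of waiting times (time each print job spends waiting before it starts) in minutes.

136

EDD (increasing due date): C B E D F A.
C: waits 0, runs 0→2
B: waits 2, runs 2→19
E: waits 19, runs 19→30
D: waits 30, runs 30→40
F: waits 40, runs 40→45
A: waits 45, runs 45→60
Sum = 0+2+19+30+40+45 = 136.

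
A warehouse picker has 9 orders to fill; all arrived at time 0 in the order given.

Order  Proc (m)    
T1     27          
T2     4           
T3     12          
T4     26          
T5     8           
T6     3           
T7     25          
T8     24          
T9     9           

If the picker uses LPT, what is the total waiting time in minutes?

763

LPT (decreasing processing time): T1 T4 T7 T8 T3 T9 T5 T2 T6.
T1: waits 0, runs 0→27
T4: waits 27, runs 27→53
T7: waits 53, runs 53→78
T8: waits 78, runs 78→102
T3: waits 102, runs 102→114
T9: waits 114, runs 114→123
T5: waits 123, runs 123→131
T2: waits 131, runs 131→135
T6: waits 135, runs 135→138
Sum = 0+27+53+78+102+114+123+131+135 = 763.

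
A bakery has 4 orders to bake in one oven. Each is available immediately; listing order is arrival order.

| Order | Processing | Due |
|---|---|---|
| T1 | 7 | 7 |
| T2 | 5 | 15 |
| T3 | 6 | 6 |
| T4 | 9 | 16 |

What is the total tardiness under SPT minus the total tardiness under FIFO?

4

SPT (increasing processing time): T2 T3 T1 T4.
T2: 0→5, due 15, tardiness 0
T3: 5→11, due 6, tardiness 5
T1: 11→18, due 7, tardiness 11
T4: 18→27, due 16, tardiness 11
Sum = 0+5+11+11 = 27.
FIFO (arrival order): T1 T2 T3 T4.
T1: 0→7, due 7, tardiness 0
T2: 7→12, due 15, tardiness 0
T3: 12→18, due 6, tardiness 12
T4: 18→27, due 16, tardiness 11
Sum = 0+0+12+11 = 23.
Difference = 27 − 23 = 4.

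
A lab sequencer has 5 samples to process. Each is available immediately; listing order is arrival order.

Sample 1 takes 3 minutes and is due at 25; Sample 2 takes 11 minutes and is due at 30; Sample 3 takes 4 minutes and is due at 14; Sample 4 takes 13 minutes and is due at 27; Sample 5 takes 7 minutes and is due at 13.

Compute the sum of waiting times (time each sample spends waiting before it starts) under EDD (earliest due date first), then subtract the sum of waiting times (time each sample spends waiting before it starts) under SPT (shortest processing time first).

EDD (increasing due date): Sample 5 Sample 3 Sample 1 Sample 4 Sample 2.
Sample 5: waits 0, runs 0→7
Sample 3: waits 7, runs 7→11
Sample 1: waits 11, runs 11→14
Sample 4: waits 14, runs 14→27
Sample 2: waits 27, runs 27→38
Sum = 0+7+11+14+27 = 59.
SPT (increasing processing time): Sample 1 Sample 3 Sample 5 Sample 2 Sample 4.
Sample 1: waits 0, runs 0→3
Sample 3: waits 3, runs 3→7
Sample 5: waits 7, runs 7→14
Sample 2: waits 14, runs 14→25
Sample 4: waits 25, runs 25→38
Sum = 0+3+7+14+25 = 49.
Difference = 59 − 49 = 10.

10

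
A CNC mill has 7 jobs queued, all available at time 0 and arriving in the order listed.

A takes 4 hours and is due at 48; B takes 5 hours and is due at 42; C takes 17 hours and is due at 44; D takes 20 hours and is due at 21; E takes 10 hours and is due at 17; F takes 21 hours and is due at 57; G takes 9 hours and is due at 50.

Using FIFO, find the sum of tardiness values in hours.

FIFO (arrival order): A B C D E F G.
A: 0→4, due 48, tardiness 0
B: 4→9, due 42, tardiness 0
C: 9→26, due 44, tardiness 0
D: 26→46, due 21, tardiness 25
E: 46→56, due 17, tardiness 39
F: 56→77, due 57, tardiness 20
G: 77→86, due 50, tardiness 36
Sum = 0+0+0+25+39+20+36 = 120.

120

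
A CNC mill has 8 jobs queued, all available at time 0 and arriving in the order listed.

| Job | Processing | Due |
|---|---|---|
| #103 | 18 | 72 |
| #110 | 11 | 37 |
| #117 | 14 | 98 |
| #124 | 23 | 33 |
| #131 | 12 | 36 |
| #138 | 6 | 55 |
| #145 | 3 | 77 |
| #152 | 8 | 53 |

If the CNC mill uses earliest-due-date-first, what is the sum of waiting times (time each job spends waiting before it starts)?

377

EDD (increasing due date): #124 #131 #110 #152 #138 #103 #145 #117.
#124: waits 0, runs 0→23
#131: waits 23, runs 23→35
#110: waits 35, runs 35→46
#152: waits 46, runs 46→54
#138: waits 54, runs 54→60
#103: waits 60, runs 60→78
#145: waits 78, runs 78→81
#117: waits 81, runs 81→95
Sum = 0+23+35+46+54+60+78+81 = 377.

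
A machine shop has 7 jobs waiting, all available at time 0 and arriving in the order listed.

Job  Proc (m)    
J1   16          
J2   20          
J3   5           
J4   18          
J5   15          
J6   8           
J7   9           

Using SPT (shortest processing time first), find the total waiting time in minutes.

201

SPT (increasing processing time): J3 J6 J7 J5 J1 J4 J2.
J3: waits 0, runs 0→5
J6: waits 5, runs 5→13
J7: waits 13, runs 13→22
J5: waits 22, runs 22→37
J1: waits 37, runs 37→53
J4: waits 53, runs 53→71
J2: waits 71, runs 71→91
Sum = 0+5+13+22+37+53+71 = 201.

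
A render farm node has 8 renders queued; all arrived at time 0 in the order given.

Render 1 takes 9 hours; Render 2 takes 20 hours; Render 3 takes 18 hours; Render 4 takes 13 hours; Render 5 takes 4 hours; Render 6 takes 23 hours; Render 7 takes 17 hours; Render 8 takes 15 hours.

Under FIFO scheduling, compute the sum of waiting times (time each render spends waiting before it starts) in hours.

FIFO (arrival order): Render 1 Render 2 Render 3 Render 4 Render 5 Render 6 Render 7 Render 8.
Render 1: waits 0, runs 0→9
Render 2: waits 9, runs 9→29
Render 3: waits 29, runs 29→47
Render 4: waits 47, runs 47→60
Render 5: waits 60, runs 60→64
Render 6: waits 64, runs 64→87
Render 7: waits 87, runs 87→104
Render 8: waits 104, runs 104→119
Sum = 0+9+29+47+60+64+87+104 = 400.

400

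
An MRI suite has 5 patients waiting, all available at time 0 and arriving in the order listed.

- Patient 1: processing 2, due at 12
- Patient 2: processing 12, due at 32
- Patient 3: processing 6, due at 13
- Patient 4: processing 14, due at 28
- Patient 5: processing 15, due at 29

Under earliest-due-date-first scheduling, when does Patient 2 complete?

EDD (increasing due date): Patient 1 Patient 3 Patient 4 Patient 5 Patient 2.
Patient 1: 0→2
Patient 3: 2→8
Patient 4: 8→22
Patient 5: 22→37
Patient 2: 37→49

49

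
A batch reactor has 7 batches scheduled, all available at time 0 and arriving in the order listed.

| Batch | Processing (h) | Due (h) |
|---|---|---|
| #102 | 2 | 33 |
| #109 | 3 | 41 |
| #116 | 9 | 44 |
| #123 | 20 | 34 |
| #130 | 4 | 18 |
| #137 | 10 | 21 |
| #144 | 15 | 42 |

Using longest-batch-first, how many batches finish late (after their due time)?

5

LPT (decreasing processing time): #123 #144 #137 #116 #130 #109 #102.
#123: 0→20, due 34, tardiness 0
#144: 20→35, due 42, tardiness 0
#137: 35→45, due 21, tardiness 24
#116: 45→54, due 44, tardiness 10
#130: 54→58, due 18, tardiness 40
#109: 58→61, due 41, tardiness 20
#102: 61→63, due 33, tardiness 30
Late batches: 5.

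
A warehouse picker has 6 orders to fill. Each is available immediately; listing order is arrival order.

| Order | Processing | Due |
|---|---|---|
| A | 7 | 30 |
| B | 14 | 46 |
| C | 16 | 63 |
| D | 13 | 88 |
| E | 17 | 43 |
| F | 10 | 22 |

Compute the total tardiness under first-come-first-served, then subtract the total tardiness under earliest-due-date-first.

FIFO (arrival order): A B C D E F.
A: 0→7, due 30, tardiness 0
B: 7→21, due 46, tardiness 0
C: 21→37, due 63, tardiness 0
D: 37→50, due 88, tardiness 0
E: 50→67, due 43, tardiness 24
F: 67→77, due 22, tardiness 55
Sum = 0+0+0+0+24+55 = 79.
EDD (increasing due date): F A E B C D.
F: 0→10, due 22, tardiness 0
A: 10→17, due 30, tardiness 0
E: 17→34, due 43, tardiness 0
B: 34→48, due 46, tardiness 2
C: 48→64, due 63, tardiness 1
D: 64→77, due 88, tardiness 0
Sum = 0+0+0+2+1+0 = 3.
Difference = 79 − 3 = 76.

76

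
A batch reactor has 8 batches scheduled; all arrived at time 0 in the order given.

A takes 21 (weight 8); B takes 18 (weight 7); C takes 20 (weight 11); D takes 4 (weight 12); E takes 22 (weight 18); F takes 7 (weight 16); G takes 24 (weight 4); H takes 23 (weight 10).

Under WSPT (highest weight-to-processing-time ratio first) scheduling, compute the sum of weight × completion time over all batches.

WSPT (decreasing weight/processing-time ratio): D F E C H B A G.
D: finishes 4, weight 12, w·C = 48
F: finishes 11, weight 16, w·C = 176
E: finishes 33, weight 18, w·C = 594
C: finishes 53, weight 11, w·C = 583
H: finishes 76, weight 10, w·C = 760
B: finishes 94, weight 7, w·C = 658
A: finishes 115, weight 8, w·C = 920
G: finishes 139, weight 4, w·C = 556
Sum = 48+176+594+583+760+658+920+556 = 4295.

4295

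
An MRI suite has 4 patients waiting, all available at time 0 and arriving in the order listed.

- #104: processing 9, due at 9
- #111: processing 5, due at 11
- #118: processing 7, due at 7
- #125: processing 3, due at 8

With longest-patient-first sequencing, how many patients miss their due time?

LPT (decreasing processing time): #104 #118 #111 #125.
#104: 0→9, due 9, tardiness 0
#118: 9→16, due 7, tardiness 9
#111: 16→21, due 11, tardiness 10
#125: 21→24, due 8, tardiness 16
Late patients: 3.

3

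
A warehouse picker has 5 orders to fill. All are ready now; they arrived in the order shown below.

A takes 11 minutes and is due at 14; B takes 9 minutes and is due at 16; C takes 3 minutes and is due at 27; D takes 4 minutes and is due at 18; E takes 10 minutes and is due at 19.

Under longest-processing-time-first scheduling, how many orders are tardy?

4

LPT (decreasing processing time): A E B D C.
A: 0→11, due 14, tardiness 0
E: 11→21, due 19, tardiness 2
B: 21→30, due 16, tardiness 14
D: 30→34, due 18, tardiness 16
C: 34→37, due 27, tardiness 10
Late orders: 4.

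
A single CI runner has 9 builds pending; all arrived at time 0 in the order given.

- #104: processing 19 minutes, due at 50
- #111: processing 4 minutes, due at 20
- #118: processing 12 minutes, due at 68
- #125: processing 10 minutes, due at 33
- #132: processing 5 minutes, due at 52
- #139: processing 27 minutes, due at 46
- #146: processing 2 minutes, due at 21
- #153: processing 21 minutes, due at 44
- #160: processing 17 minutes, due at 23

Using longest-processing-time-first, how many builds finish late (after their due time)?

8

LPT (decreasing processing time): #139 #153 #104 #160 #118 #125 #132 #111 #146.
#139: 0→27, due 46, tardiness 0
#153: 27→48, due 44, tardiness 4
#104: 48→67, due 50, tardiness 17
#160: 67→84, due 23, tardiness 61
#118: 84→96, due 68, tardiness 28
#125: 96→106, due 33, tardiness 73
#132: 106→111, due 52, tardiness 59
#111: 111→115, due 20, tardiness 95
#146: 115→117, due 21, tardiness 96
Late builds: 8.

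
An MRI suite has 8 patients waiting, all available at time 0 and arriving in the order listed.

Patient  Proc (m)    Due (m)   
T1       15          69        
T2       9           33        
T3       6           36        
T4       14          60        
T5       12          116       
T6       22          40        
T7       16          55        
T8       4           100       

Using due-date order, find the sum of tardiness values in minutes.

EDD (increasing due date): T2 T3 T6 T7 T4 T1 T8 T5.
T2: 0→9, due 33, tardiness 0
T3: 9→15, due 36, tardiness 0
T6: 15→37, due 40, tardiness 0
T7: 37→53, due 55, tardiness 0
T4: 53→67, due 60, tardiness 7
T1: 67→82, due 69, tardiness 13
T8: 82→86, due 100, tardiness 0
T5: 86→98, due 116, tardiness 0
Sum = 0+0+0+0+7+13+0+0 = 20.

20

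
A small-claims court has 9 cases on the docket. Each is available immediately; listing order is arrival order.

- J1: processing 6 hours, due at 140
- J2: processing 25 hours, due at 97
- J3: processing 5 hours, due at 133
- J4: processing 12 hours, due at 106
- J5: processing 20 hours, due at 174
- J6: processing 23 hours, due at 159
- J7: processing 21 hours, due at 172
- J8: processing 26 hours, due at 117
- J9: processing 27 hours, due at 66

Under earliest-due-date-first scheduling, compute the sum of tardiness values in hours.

0

EDD (increasing due date): J9 J2 J4 J8 J3 J1 J6 J7 J5.
J9: 0→27, due 66, tardiness 0
J2: 27→52, due 97, tardiness 0
J4: 52→64, due 106, tardiness 0
J8: 64→90, due 117, tardiness 0
J3: 90→95, due 133, tardiness 0
J1: 95→101, due 140, tardiness 0
J6: 101→124, due 159, tardiness 0
J7: 124→145, due 172, tardiness 0
J5: 145→165, due 174, tardiness 0
Sum = 0+0+0+0+0+0+0+0+0 = 0.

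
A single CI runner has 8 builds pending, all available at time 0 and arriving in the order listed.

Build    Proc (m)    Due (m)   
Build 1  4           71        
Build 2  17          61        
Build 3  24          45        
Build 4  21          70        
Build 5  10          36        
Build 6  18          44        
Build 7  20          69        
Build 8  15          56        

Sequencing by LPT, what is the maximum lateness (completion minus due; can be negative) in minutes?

89

LPT (decreasing processing time): Build 3 Build 4 Build 7 Build 6 Build 2 Build 8 Build 5 Build 1.
Build 3: 0→24, due 45, lateness -21
Build 4: 24→45, due 70, lateness -25
Build 7: 45→65, due 69, lateness -4
Build 6: 65→83, due 44, lateness 39
Build 2: 83→100, due 61, lateness 39
Build 8: 100→115, due 56, lateness 59
Build 5: 115→125, due 36, lateness 89
Build 1: 125→129, due 71, lateness 58
Maximum = 89.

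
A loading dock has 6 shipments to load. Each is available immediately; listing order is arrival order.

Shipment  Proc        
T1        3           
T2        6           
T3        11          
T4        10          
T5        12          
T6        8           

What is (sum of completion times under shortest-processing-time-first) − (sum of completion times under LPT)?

SPT (increasing processing time): T1 T2 T6 T4 T3 T5.
T1: 0→3
T2: 3→9
T6: 9→17
T4: 17→27
T3: 27→38
T5: 38→50
Sum = 3+9+17+27+38+50 = 144.
LPT (decreasing processing time): T5 T3 T4 T6 T2 T1.
T5: 0→12
T3: 12→23
T4: 23→33
T6: 33→41
T2: 41→47
T1: 47→50
Sum = 12+23+33+41+47+50 = 206.
Difference = 144 − 206 = -62.

-62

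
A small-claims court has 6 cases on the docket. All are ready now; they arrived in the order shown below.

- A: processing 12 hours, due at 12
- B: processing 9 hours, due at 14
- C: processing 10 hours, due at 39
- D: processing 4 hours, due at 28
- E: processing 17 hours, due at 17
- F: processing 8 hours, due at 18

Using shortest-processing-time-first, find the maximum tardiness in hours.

43

SPT (increasing processing time): D F B C A E.
D: 0→4, due 28, tardiness 0
F: 4→12, due 18, tardiness 0
B: 12→21, due 14, tardiness 7
C: 21→31, due 39, tardiness 0
A: 31→43, due 12, tardiness 31
E: 43→60, due 17, tardiness 43
Maximum = 43.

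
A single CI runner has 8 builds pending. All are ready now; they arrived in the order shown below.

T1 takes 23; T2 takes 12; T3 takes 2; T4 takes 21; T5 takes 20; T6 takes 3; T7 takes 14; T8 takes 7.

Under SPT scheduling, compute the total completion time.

320

SPT (increasing processing time): T3 T6 T8 T2 T7 T5 T4 T1.
T3: 0→2
T6: 2→5
T8: 5→12
T2: 12→24
T7: 24→38
T5: 38→58
T4: 58→79
T1: 79→102
Sum = 2+5+12+24+38+58+79+102 = 320.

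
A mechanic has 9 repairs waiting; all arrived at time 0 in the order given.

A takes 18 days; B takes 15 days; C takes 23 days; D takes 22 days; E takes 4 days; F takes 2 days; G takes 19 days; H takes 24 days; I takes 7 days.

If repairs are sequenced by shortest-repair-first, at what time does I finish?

SPT (increasing processing time): F E I B A G D C H.
F: 0→2
E: 2→6
I: 6→13

13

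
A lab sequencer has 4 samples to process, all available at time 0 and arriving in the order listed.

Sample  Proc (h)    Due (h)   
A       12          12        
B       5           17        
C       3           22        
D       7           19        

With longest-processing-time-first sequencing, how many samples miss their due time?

LPT (decreasing processing time): A D B C.
A: 0→12, due 12, tardiness 0
D: 12→19, due 19, tardiness 0
B: 19→24, due 17, tardiness 7
C: 24→27, due 22, tardiness 5
Late samples: 2.

2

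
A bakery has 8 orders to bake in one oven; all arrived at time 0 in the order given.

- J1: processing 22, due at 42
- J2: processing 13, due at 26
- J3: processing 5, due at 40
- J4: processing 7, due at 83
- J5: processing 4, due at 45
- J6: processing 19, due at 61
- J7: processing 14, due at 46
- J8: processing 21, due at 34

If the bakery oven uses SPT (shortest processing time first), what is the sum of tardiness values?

SPT (increasing processing time): J5 J3 J4 J2 J7 J6 J8 J1.
J5: 0→4, due 45, tardiness 0
J3: 4→9, due 40, tardiness 0
J4: 9→16, due 83, tardiness 0
J2: 16→29, due 26, tardiness 3
J7: 29→43, due 46, tardiness 0
J6: 43→62, due 61, tardiness 1
J8: 62→83, due 34, tardiness 49
J1: 83→105, due 42, tardiness 63
Sum = 0+0+0+3+0+1+49+63 = 116.

116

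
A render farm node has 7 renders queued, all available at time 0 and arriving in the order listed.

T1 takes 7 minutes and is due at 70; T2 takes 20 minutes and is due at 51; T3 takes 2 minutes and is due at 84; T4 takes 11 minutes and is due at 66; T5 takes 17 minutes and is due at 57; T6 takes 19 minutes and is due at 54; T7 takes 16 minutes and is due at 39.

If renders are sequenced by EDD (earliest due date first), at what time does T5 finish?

72

EDD (increasing due date): T7 T2 T6 T5 T4 T1 T3.
T7: 0→16
T2: 16→36
T6: 36→55
T5: 55→72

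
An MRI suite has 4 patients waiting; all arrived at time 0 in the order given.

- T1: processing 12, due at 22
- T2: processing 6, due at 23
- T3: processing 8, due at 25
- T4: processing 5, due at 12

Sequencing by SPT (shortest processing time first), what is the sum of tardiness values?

9

SPT (increasing processing time): T4 T2 T3 T1.
T4: 0→5, due 12, tardiness 0
T2: 5→11, due 23, tardiness 0
T3: 11→19, due 25, tardiness 0
T1: 19→31, due 22, tardiness 9
Sum = 0+0+0+9 = 9.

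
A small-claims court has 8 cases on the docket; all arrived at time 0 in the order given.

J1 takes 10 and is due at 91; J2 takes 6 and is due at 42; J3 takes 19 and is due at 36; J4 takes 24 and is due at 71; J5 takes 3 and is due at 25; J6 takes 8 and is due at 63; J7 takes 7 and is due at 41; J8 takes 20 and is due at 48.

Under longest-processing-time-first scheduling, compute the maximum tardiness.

72

LPT (decreasing processing time): J4 J8 J3 J1 J6 J7 J2 J5.
J4: 0→24, due 71, tardiness 0
J8: 24→44, due 48, tardiness 0
J3: 44→63, due 36, tardiness 27
J1: 63→73, due 91, tardiness 0
J6: 73→81, due 63, tardiness 18
J7: 81→88, due 41, tardiness 47
J2: 88→94, due 42, tardiness 52
J5: 94→97, due 25, tardiness 72
Maximum = 72.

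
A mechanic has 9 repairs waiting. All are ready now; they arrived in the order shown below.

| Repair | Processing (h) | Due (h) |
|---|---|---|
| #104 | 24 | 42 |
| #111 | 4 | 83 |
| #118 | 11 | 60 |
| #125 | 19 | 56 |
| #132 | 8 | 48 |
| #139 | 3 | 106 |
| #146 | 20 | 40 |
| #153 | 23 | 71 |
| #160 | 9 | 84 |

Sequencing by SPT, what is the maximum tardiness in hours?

SPT (increasing processing time): #139 #111 #132 #160 #118 #125 #146 #153 #104.
#139: 0→3, due 106, tardiness 0
#111: 3→7, due 83, tardiness 0
#132: 7→15, due 48, tardiness 0
#160: 15→24, due 84, tardiness 0
#118: 24→35, due 60, tardiness 0
#125: 35→54, due 56, tardiness 0
#146: 54→74, due 40, tardiness 34
#153: 74→97, due 71, tardiness 26
#104: 97→121, due 42, tardiness 79
Maximum = 79.

79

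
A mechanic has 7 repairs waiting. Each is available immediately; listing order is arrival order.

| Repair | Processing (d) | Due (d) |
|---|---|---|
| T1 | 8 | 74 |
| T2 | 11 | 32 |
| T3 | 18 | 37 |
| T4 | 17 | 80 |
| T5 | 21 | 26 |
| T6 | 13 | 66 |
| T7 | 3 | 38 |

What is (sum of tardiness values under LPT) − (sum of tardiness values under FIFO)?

LPT (decreasing processing time): T5 T3 T4 T6 T2 T1 T7.
T5: 0→21, due 26, tardiness 0
T3: 21→39, due 37, tardiness 2
T4: 39→56, due 80, tardiness 0
T6: 56→69, due 66, tardiness 3
T2: 69→80, due 32, tardiness 48
T1: 80→88, due 74, tardiness 14
T7: 88→91, due 38, tardiness 53
Sum = 0+2+0+3+48+14+53 = 120.
FIFO (arrival order): T1 T2 T3 T4 T5 T6 T7.
T1: 0→8, due 74, tardiness 0
T2: 8→19, due 32, tardiness 0
T3: 19→37, due 37, tardiness 0
T4: 37→54, due 80, tardiness 0
T5: 54→75, due 26, tardiness 49
T6: 75→88, due 66, tardiness 22
T7: 88→91, due 38, tardiness 53
Sum = 0+0+0+0+49+22+53 = 124.
Difference = 120 − 124 = -4.

-4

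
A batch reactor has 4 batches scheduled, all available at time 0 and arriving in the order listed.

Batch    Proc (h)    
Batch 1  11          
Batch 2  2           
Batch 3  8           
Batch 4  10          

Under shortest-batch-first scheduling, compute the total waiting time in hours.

SPT (increasing processing time): Batch 2 Batch 3 Batch 4 Batch 1.
Batch 2: waits 0, runs 0→2
Batch 3: waits 2, runs 2→10
Batch 4: waits 10, runs 10→20
Batch 1: waits 20, runs 20→31
Sum = 0+2+10+20 = 32.

32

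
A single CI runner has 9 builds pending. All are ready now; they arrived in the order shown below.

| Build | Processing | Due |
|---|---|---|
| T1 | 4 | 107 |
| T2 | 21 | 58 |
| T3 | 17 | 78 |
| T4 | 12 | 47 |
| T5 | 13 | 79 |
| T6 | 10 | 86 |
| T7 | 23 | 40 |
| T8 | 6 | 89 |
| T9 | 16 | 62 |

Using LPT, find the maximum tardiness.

55

LPT (decreasing processing time): T7 T2 T3 T9 T5 T4 T6 T8 T1.
T7: 0→23, due 40, tardiness 0
T2: 23→44, due 58, tardiness 0
T3: 44→61, due 78, tardiness 0
T9: 61→77, due 62, tardiness 15
T5: 77→90, due 79, tardiness 11
T4: 90→102, due 47, tardiness 55
T6: 102→112, due 86, tardiness 26
T8: 112→118, due 89, tardiness 29
T1: 118→122, due 107, tardiness 15
Maximum = 55.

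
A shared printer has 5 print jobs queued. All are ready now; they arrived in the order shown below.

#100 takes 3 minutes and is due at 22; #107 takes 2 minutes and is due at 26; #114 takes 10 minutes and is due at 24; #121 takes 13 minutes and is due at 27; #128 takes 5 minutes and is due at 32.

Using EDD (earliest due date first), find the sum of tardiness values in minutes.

EDD (increasing due date): #100 #114 #107 #121 #128.
#100: 0→3, due 22, tardiness 0
#114: 3→13, due 24, tardiness 0
#107: 13→15, due 26, tardiness 0
#121: 15→28, due 27, tardiness 1
#128: 28→33, due 32, tardiness 1
Sum = 0+0+0+1+1 = 2.

2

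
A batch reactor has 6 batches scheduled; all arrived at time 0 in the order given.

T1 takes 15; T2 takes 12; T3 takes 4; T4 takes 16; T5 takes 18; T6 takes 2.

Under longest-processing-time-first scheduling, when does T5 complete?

LPT (decreasing processing time): T5 T4 T1 T2 T3 T6.
T5: 0→18

18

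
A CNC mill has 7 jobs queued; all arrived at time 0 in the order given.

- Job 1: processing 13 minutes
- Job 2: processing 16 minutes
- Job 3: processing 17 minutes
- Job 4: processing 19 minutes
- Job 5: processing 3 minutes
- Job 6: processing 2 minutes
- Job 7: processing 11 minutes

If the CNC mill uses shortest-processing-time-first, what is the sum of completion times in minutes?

240

SPT (increasing processing time): Job 6 Job 5 Job 7 Job 1 Job 2 Job 3 Job 4.
Job 6: 0→2
Job 5: 2→5
Job 7: 5→16
Job 1: 16→29
Job 2: 29→45
Job 3: 45→62
Job 4: 62→81
Sum = 2+5+16+29+45+62+81 = 240.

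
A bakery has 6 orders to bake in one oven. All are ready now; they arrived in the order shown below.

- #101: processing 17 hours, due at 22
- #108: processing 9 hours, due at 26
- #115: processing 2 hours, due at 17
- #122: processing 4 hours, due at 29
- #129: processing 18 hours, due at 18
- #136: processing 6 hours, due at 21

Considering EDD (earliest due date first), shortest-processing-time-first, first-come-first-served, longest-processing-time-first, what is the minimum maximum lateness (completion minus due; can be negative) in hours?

27

EDD (increasing due date): #115 #129 #136 #101 #108 #122.
#115: 0→2, due 17, lateness -15
#129: 2→20, due 18, lateness 2
#136: 20→26, due 21, lateness 5
#101: 26→43, due 22, lateness 21
#108: 43→52, due 26, lateness 26
#122: 52→56, due 29, lateness 27
Maximum = 27.
SPT (increasing processing time): #115 #122 #136 #108 #101 #129.
#115: 0→2, due 17, lateness -15
#122: 2→6, due 29, lateness -23
#136: 6→12, due 21, lateness -9
#108: 12→21, due 26, lateness -5
#101: 21→38, due 22, lateness 16
#129: 38→56, due 18, lateness 38
Maximum = 38.
FIFO (arrival order): #101 #108 #115 #122 #129 #136.
#101: 0→17, due 22, lateness -5
#108: 17→26, due 26, lateness 0
#115: 26→28, due 17, lateness 11
#122: 28→32, due 29, lateness 3
#129: 32→50, due 18, lateness 32
#136: 50→56, due 21, lateness 35
Maximum = 35.
LPT (decreasing processing time): #129 #101 #108 #136 #122 #115.
#129: 0→18, due 18, lateness 0
#101: 18→35, due 22, lateness 13
#108: 35→44, due 26, lateness 18
#136: 44→50, due 21, lateness 29
#122: 50→54, due 29, lateness 25
#115: 54→56, due 17, lateness 39
Maximum = 39.
EDD 27, SPT 38, FIFO 35, LPT 39 → minimum 27.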